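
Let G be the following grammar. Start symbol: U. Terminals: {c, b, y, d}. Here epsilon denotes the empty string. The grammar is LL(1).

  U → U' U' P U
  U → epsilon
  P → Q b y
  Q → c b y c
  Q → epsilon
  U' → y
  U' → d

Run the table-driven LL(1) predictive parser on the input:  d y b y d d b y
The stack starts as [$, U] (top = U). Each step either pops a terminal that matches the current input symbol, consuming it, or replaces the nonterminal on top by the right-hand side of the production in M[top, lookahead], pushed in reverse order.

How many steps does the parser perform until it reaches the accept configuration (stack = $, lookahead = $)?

step 1: stack=$ U  input=d y b y d d b y $  — expand U → U' U' P U
step 2: stack=$ U P U' U'  input=d y b y d d b y $  — expand U' → d
step 3: stack=$ U P U' d  input=d y b y d d b y $  — match d
step 4: stack=$ U P U'  input=y b y d d b y $  — expand U' → y
step 5: stack=$ U P y  input=y b y d d b y $  — match y
step 6: stack=$ U P  input=b y d d b y $  — expand P → Q b y
step 7: stack=$ U y b Q  input=b y d d b y $  — expand Q → epsilon
step 8: stack=$ U y b  input=b y d d b y $  — match b
step 9: stack=$ U y  input=y d d b y $  — match y
step 10: stack=$ U  input=d d b y $  — expand U → U' U' P U
step 11: stack=$ U P U' U'  input=d d b y $  — expand U' → d
step 12: stack=$ U P U' d  input=d d b y $  — match d
step 13: stack=$ U P U'  input=d b y $  — expand U' → d
step 14: stack=$ U P d  input=d b y $  — match d
step 15: stack=$ U P  input=b y $  — expand P → Q b y
step 16: stack=$ U y b Q  input=b y $  — expand Q → epsilon
step 17: stack=$ U y b  input=b y $  — match b
step 18: stack=$ U y  input=y $  — match y
step 19: stack=$ U  input=$  — expand U → epsilon
Accept reached after 19 steps.

19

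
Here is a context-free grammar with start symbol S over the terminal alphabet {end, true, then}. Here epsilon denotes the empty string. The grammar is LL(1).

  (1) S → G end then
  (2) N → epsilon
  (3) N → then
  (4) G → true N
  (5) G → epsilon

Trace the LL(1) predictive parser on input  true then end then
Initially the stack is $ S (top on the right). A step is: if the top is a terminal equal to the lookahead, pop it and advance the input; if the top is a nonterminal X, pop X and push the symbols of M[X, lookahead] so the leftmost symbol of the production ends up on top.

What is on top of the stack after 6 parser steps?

then

     Stack              Input                 Action
  1  $ S                true then end then $  expand S → G end then
  2  $ then end G       true then end then $  expand G → true N
  3  $ then end N true  true then end then $  match true
  4  $ then end N       then end then $       expand N → then
  5  $ then end then    then end then $       match then
  6  $ then end         end then $            match end
Stack after step 6: $ then (top = then).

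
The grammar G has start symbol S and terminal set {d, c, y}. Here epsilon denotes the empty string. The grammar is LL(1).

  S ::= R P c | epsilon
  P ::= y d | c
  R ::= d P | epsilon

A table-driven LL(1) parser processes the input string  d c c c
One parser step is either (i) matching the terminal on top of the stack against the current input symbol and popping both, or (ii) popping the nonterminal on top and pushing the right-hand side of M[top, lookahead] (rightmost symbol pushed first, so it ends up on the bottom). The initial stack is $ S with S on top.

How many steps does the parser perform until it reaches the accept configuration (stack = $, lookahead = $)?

step 1: stack=$ S  input=d c c c $  — expand S ::= R P c
step 2: stack=$ c P R  input=d c c c $  — expand R ::= d P
step 3: stack=$ c P P d  input=d c c c $  — match d
step 4: stack=$ c P P  input=c c c $  — expand P ::= c
step 5: stack=$ c P c  input=c c c $  — match c
step 6: stack=$ c P  input=c c $  — expand P ::= c
step 7: stack=$ c c  input=c c $  — match c
step 8: stack=$ c  input=c $  — match c
Accept reached after 8 steps.

8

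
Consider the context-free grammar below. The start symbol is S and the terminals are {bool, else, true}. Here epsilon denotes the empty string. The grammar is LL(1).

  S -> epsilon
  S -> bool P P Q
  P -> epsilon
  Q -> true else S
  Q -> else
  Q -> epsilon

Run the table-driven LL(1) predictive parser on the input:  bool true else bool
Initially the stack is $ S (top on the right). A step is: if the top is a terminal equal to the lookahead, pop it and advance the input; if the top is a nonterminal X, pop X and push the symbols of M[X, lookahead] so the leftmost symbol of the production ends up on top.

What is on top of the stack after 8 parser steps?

step 1: stack=$ S  input=bool true else bool $  — expand S -> bool P P Q
step 2: stack=$ Q P P bool  input=bool true else bool $  — match bool
step 3: stack=$ Q P P  input=true else bool $  — expand P -> epsilon
step 4: stack=$ Q P  input=true else bool $  — expand P -> epsilon
step 5: stack=$ Q  input=true else bool $  — expand Q -> true else S
step 6: stack=$ S else true  input=true else bool $  — match true
step 7: stack=$ S else  input=else bool $  — match else
step 8: stack=$ S  input=bool $  — expand S -> bool P P Q
Stack after step 8: $ Q P P bool (top = bool).

bool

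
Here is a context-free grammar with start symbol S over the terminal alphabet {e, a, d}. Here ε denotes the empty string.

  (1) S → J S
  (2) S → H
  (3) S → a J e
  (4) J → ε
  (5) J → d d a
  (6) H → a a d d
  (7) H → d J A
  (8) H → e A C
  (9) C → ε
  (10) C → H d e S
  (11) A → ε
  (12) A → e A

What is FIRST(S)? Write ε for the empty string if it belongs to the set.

FIRST(J): from J→ε we get {ε}; from J→d d a we get {d}. So FIRST(J) = {ε, d}.
FIRST(H): from H→a a d d we get {a}; from H→d J A we get {d}; from H→e A C we get {e}. So FIRST(H) = {a, d, e}.
FIRST(A): from A→ε we get {ε}; from A→e A we get {e}. So FIRST(A) = {ε, e}.
FIRST(S): from S→J S we get {a, d, e}; from S→H we get {a, d, e}; from S→a J e we get {a}. So FIRST(S) = {a, d, e}.
FIRST(C): from C→ε we get {ε}; from C→H d e S we get {a, d, e}. So FIRST(C) = {ε, a, d, e}.

{a, d, e}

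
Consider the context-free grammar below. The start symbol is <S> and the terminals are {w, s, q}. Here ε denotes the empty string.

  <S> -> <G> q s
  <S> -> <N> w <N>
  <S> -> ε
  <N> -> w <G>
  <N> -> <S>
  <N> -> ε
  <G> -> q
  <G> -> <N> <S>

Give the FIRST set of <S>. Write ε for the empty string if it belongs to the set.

{ε, q, w}

FIRST(<S>) = {ε, q, w}  (via <G> q s, <N> w <N>)
FIRST(<N>) = {ε, q, w}  (via <S>)
FIRST(<G>) = {ε, q, w}  (via <N> <S>)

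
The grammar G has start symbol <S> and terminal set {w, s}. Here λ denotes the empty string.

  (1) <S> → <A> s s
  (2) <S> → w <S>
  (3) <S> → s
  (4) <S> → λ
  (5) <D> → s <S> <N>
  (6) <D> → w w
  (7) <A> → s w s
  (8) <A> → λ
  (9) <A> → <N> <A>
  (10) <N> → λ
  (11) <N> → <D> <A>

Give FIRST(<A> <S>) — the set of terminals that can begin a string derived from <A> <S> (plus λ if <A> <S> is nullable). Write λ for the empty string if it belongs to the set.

{λ, s, w}

FIRST(<D>) = {s, w}
FIRST(<N>) = {λ, s, w}  (via <D> <A>)
FIRST(<A>) = {λ, s, w}  (via <N> <A>)
FIRST(<S>) = {λ, s, w}  (via <A> s s)
FIRST(<A> <S>): take FIRST of each symbol in turn, carrying on past any symbol whose FIRST contains λ; result {λ, s, w}.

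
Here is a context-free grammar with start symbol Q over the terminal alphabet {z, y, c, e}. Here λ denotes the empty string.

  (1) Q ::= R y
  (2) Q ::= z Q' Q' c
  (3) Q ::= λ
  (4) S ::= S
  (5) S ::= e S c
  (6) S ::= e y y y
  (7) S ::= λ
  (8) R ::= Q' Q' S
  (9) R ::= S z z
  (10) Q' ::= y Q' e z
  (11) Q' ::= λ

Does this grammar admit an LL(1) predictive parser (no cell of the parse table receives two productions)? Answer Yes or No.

No

FIRST(Q) = {λ, e, y, z}
FIRST(S) = {λ, e}
FIRST(R) = {λ, e, y, z}
FIRST(Q') = {λ, y}
FOLLOW(Q) = {$}
FOLLOW(S) = {c, y, z}
FOLLOW(R) = {y}
FOLLOW(Q') = {c, e, y}
Cell M[Q, z] receives both Q ::= R y and Q ::= z Q' Q' c — the grammar is not LL(1).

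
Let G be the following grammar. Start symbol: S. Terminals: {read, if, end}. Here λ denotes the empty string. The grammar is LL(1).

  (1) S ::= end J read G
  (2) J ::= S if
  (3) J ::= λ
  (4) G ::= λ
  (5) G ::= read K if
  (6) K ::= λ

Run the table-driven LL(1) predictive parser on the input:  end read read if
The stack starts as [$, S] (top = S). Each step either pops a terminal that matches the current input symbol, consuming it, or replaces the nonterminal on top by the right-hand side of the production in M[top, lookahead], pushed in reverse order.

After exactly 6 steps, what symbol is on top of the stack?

K

     Stack           Input               Action
  1  $ S             end read read if $  expand S ::= end J read G
  2  $ G read J end  end read read if $  match end
  3  $ G read J      read read if $      expand J ::= λ
  4  $ G read        read read if $      match read
  5  $ G             read if $           expand G ::= read K if
  6  $ if K read     read if $           match read
Stack after step 6: $ if K (top = K).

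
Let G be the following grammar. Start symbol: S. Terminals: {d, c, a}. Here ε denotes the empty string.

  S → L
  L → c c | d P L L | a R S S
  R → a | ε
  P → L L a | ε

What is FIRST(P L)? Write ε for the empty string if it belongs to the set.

{a, c, d}

FIRST(L) = {a, c, d}
FIRST(R) = {ε, a}
FIRST(S) = {a, c, d}  (via L)
FIRST(P) = {ε, a, c, d}  (via L L a)
FIRST(P L): take FIRST of each symbol in turn, carrying on past any symbol whose FIRST contains ε; result {a, c, d}.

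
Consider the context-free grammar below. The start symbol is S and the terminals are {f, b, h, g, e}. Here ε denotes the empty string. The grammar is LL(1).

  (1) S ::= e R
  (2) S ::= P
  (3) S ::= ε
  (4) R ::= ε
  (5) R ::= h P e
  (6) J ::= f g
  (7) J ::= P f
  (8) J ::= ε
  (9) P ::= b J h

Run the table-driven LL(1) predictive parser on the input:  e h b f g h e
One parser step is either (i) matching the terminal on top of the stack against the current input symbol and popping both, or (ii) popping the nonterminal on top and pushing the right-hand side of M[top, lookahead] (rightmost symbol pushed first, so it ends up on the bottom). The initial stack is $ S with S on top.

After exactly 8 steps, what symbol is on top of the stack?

g

     Stack      Input            Action
  1  $ S        e h b f g h e $  expand S ::= e R
  2  $ R e      e h b f g h e $  match e
  3  $ R        h b f g h e $    expand R ::= h P e
  4  $ e P h    h b f g h e $    match h
  5  $ e P      b f g h e $      expand P ::= b J h
  6  $ e h J b  b f g h e $      match b
  7  $ e h J    f g h e $        expand J ::= f g
  8  $ e h g f  f g h e $        match f
Stack after step 8: $ e h g (top = g).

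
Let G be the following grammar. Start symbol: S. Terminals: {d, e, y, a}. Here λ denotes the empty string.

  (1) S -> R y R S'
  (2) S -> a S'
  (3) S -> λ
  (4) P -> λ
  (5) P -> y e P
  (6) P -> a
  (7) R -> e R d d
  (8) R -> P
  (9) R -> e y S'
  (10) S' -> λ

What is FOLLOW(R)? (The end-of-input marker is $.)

FIRST(P) = {λ, a, y}
FIRST(S') = {λ}
FIRST(R) = {λ, a, e, y}  (via P)
FIRST(S) = {λ, a, e, y}  (via R y R S')
FOLLOW(S) includes $ since S is the start symbol.
FOLLOW(S): S appears on no right-hand side. Thus FOLLOW(S) = {$}.
FOLLOW(R): in S->R y R S' (occurrence 1), R is followed by y R S' with FIRST {y}; in S->R y R S' (occurrence 2), R is followed by S' with FIRST {λ}; in S->R y R S' (occurrence 2), the suffix after R is nullable, so FOLLOW(R) ⊇ FOLLOW(S) = {$}; in R->e R d d, R is followed by d d with FIRST {d}. Thus FOLLOW(R) = {$, d, y}.
FOLLOW(P): in P->y e P, the suffix after P is empty (adds nothing new); in R->P, the suffix after P is empty, so FOLLOW(P) ⊇ FOLLOW(R) = {$, d, y}. Thus FOLLOW(P) = {$, d, y}.
FOLLOW(S'): in S->R y R S', the suffix after S' is empty, so FOLLOW(S') ⊇ FOLLOW(S) = {$}; in S->a S', the suffix after S' is empty, so FOLLOW(S') ⊇ FOLLOW(S) = {$}; in R->e y S', the suffix after S' is empty, so FOLLOW(S') ⊇ FOLLOW(R) = {$, d, y}. Thus FOLLOW(S') = {$, d, y}.

{$, d, y}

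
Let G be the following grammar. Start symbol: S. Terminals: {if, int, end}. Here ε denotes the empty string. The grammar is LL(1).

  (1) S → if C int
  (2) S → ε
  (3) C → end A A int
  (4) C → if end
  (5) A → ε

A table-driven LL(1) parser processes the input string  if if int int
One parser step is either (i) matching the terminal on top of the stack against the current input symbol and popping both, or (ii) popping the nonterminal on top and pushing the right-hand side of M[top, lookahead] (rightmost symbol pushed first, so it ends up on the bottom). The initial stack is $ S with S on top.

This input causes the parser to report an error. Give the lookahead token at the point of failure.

int

     Stack         Input            Action
  1  $ S           if if int int $  expand S → if C int
  2  $ int C if    if if int int $  match if
  3  $ int C       if int int $     expand C → if end
  4  $ int end if  if int int $     match if
  5  $ int end     int int $        error: top is terminal end but lookahead is int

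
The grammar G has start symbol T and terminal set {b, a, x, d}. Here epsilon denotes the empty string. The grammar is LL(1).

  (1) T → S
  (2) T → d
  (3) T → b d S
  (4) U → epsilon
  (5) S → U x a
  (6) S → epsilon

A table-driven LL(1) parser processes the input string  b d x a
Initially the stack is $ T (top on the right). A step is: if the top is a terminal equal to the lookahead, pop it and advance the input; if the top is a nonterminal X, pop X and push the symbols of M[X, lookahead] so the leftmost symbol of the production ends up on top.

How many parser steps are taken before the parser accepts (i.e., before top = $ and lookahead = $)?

7

     Stack    Input      Action
  1  $ T      b d x a $  expand T → b d S
  2  $ S d b  b d x a $  match b
  3  $ S d    d x a $    match d
  4  $ S      x a $      expand S → U x a
  5  $ a x U  x a $      expand U → epsilon
  6  $ a x    x a $      match x
  7  $ a      a $        match a
Accept reached after 7 steps.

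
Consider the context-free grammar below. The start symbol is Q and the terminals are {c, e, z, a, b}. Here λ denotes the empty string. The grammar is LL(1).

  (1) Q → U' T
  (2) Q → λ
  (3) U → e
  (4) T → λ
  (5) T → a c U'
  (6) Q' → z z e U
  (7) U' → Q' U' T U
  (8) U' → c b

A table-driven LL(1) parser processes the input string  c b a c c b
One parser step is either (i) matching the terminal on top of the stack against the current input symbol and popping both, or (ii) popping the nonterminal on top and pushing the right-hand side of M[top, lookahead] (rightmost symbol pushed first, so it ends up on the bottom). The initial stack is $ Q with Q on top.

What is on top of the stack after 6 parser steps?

c

     Stack     Input          Action
  1  $ Q       c b a c c b $  expand Q → U' T
  2  $ T U'    c b a c c b $  expand U' → c b
  3  $ T b c   c b a c c b $  match c
  4  $ T b     b a c c b $    match b
  5  $ T       a c c b $      expand T → a c U'
  6  $ U' c a  a c c b $      match a
Stack after step 6: $ U' c (top = c).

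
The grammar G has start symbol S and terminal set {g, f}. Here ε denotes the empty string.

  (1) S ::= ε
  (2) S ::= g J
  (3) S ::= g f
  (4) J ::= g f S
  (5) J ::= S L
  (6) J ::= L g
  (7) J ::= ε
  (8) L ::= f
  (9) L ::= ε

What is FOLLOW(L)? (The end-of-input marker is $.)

FIRST(S): from S::=ε we get {ε}; from S::=g J we get {g}; from S::=g f we get {g}. So FIRST(S) = {ε, g}.
FIRST(L): from L::=f we get {f}; from L::=ε we get {ε}. So FIRST(L) = {ε, f}.
FIRST(J): from J::=g f S we get {g}; from J::=S L we get {ε, f, g}; from J::=L g we get {f, g}; from J::=ε we get {ε}. So FIRST(J) = {ε, f, g}.
FOLLOW(S) includes $ since S is the start symbol.
FOLLOW(S): in J::=g f S, the suffix after S is empty, so FOLLOW(S) ⊇ FOLLOW(J) = {$, f}; in J::=S L, S is followed by L with FIRST {ε, f}; in J::=S L, the suffix after S is nullable, so FOLLOW(S) ⊇ FOLLOW(J) = {$, f}. Thus FOLLOW(S) = {$, f}.
FOLLOW(J): in S::=g J, the suffix after J is empty, so FOLLOW(J) ⊇ FOLLOW(S) = {$, f}. Thus FOLLOW(J) = {$, f}.
FOLLOW(L): in J::=S L, the suffix after L is empty, so FOLLOW(L) ⊇ FOLLOW(J) = {$, f}; in J::=L g, L is followed by g with FIRST {g}. Thus FOLLOW(L) = {$, f, g}.

{$, f, g}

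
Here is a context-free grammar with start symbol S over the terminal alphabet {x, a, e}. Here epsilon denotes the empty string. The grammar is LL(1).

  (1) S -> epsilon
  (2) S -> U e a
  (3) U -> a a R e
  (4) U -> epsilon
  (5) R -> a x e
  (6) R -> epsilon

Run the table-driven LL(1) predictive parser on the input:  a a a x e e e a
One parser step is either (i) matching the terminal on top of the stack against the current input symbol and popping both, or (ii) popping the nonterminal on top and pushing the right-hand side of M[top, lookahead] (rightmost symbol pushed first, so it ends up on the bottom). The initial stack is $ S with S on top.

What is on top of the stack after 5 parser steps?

step 1: stack=$ S  input=a a a x e e e a $  — expand S -> U e a
step 2: stack=$ a e U  input=a a a x e e e a $  — expand U -> a a R e
step 3: stack=$ a e e R a a  input=a a a x e e e a $  — match a
step 4: stack=$ a e e R a  input=a a x e e e a $  — match a
step 5: stack=$ a e e R  input=a x e e e a $  — expand R -> a x e
Stack after step 5: $ a e e e x a (top = a).

a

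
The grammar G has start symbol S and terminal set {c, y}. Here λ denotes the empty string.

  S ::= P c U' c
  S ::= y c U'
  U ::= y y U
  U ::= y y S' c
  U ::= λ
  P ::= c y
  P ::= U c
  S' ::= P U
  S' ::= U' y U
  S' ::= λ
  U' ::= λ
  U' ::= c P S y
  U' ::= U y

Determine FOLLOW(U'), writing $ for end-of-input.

FIRST(U): from U::=y y U we get {y}; from U::=y y S' c we get {y}; from U::=λ we get {λ}. So FIRST(U) = {λ, y}.
FIRST(P): from P::=c y we get {c}; from P::=U c we get {c, y}. So FIRST(P) = {c, y}.
FIRST(U'): from U'::=λ we get {λ}; from U'::=c P S y we get {c}; from U'::=U y we get {y}. So FIRST(U') = {λ, c, y}.
FIRST(S): from S::=P c U' c we get {c, y}; from S::=y c U' we get {y}. So FIRST(S) = {c, y}.
FIRST(S'): from S'::=P U we get {c, y}; from S'::=U' y U we get {c, y}; from S'::=λ we get {λ}. So FIRST(S') = {λ, c, y}.
FOLLOW(S) includes $ since S is the start symbol.
FOLLOW(S): in U'::=c P S y, S is followed by y with FIRST {y}. Thus FOLLOW(S) = {$, y}.
FOLLOW(S'): in U::=y y S' c, S' is followed by c with FIRST {c}. Thus FOLLOW(S') = {c}.
FOLLOW(U): in U::=y y U, the suffix after U is empty (adds nothing new); in P::=U c, U is followed by c with FIRST {c}; in S'::=P U, the suffix after U is empty, so FOLLOW(U) ⊇ FOLLOW(S') = {c}; in S'::=U' y U, the suffix after U is empty, so FOLLOW(U) ⊇ FOLLOW(S') = {c}; in U'::=U y, U is followed by y with FIRST {y}. Thus FOLLOW(U) = {c, y}.
FOLLOW(P): in S::=P c U' c, P is followed by c U' c with FIRST {c}; in S'::=P U, P is followed by U with FIRST {λ, y}; in S'::=P U, the suffix after P is nullable, so FOLLOW(P) ⊇ FOLLOW(S') = {c}; in U'::=c P S y, P is followed by S y with FIRST {c, y}. Thus FOLLOW(P) = {c, y}.
FOLLOW(U'): in S::=P c U' c, U' is followed by c with FIRST {c}; in S::=y c U', the suffix after U' is empty, so FOLLOW(U') ⊇ FOLLOW(S) = {$, y}; in S'::=U' y U, U' is followed by y U with FIRST {y}. Thus FOLLOW(U') = {$, c, y}.

{$, c, y}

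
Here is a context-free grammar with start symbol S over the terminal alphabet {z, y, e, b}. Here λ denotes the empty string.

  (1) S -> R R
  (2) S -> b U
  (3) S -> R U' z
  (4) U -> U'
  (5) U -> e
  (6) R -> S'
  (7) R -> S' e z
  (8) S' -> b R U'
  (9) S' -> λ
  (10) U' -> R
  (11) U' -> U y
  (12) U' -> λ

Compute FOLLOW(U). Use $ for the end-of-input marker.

FIRST(S'): from S'->b R U' we get {b}; from S'->λ we get {λ}. So FIRST(S') = {λ, b}.
FIRST(R): from R->S' we get {λ, b}; from R->S' e z we get {b, e}. So FIRST(R) = {λ, b, e}.
FIRST(S): from S->R R we get {λ, b, e}; from S->b U we get {b}; from S->R U' z we get {b, e, y, z}. So FIRST(S) = {λ, b, e, y, z}.
FIRST(U): from U->U' we get {λ, b, e, y}; from U->e we get {e}. So FIRST(U) = {λ, b, e, y}.
FIRST(U'): from U'->R we get {λ, b, e}; from U'->U y we get {b, e, y}; from U'->λ we get {λ}. So FIRST(U') = {λ, b, e, y}.
FOLLOW(S) includes $ since S is the start symbol.
FOLLOW(S): S appears on no right-hand side. Thus FOLLOW(S) = {$}.
FOLLOW(U): in S->b U, the suffix after U is empty, so FOLLOW(U) ⊇ FOLLOW(S) = {$}; in U'->U y, U is followed by y with FIRST {y}. Thus FOLLOW(U) = {$, y}.
FOLLOW(R): in S->R R (occurrence 1), R is followed by R with FIRST {λ, b, e}; in S->R R (occurrence 1), the suffix after R is nullable, so FOLLOW(R) ⊇ FOLLOW(S) = {$}; in S->R R (occurrence 2), the suffix after R is empty, so FOLLOW(R) ⊇ FOLLOW(S) = {$}; in S->R U' z, R is followed by U' z with FIRST {b, e, y, z}; in S'->b R U', R is followed by U' with FIRST {λ, b, e, y}; in S'->b R U', the suffix after R is nullable, so FOLLOW(R) ⊇ FOLLOW(S') = {$, b, e, y, z}; in U'->R, the suffix after R is empty, so FOLLOW(R) ⊇ FOLLOW(U') = {$, b, e, y, z}. Thus FOLLOW(R) = {$, b, e, y, z}.
FOLLOW(S'): in R->S', the suffix after S' is empty, so FOLLOW(S') ⊇ FOLLOW(R) = {$, b, e, y, z}; in R->S' e z, S' is followed by e z with FIRST {e}. Thus FOLLOW(S') = {$, b, e, y, z}.
FOLLOW(U'): in S->R U' z, U' is followed by z with FIRST {z}; in U->U', the suffix after U' is empty, so FOLLOW(U') ⊇ FOLLOW(U) = {$, y}; in S'->b R U', the suffix after U' is empty, so FOLLOW(U') ⊇ FOLLOW(S') = {$, b, e, y, z}. Thus FOLLOW(U') = {$, b, e, y, z}.

{$, y}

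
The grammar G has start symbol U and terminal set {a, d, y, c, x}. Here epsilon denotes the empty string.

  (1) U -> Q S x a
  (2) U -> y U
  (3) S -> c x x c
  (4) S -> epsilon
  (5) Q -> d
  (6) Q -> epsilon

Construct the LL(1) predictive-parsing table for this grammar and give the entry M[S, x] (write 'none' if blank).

S -> epsilon

FIRST(S) = {epsilon, c}
FIRST(Q) = {epsilon, d}
FIRST(U) = {c, d, x, y}  (via Q S x a)
FOLLOW(U) includes $ since U is the start symbol.
FOLLOW(S): in U->Q S x a, S is followed by x a with FIRST {x}. Thus FOLLOW(S) = {x}.
For S -> c x x c: FIRST(c x x c) = {c}, so it goes in M[S, t] for t ∈ {c}.
For S -> epsilon: FIRST(epsilon) = {epsilon}, so it goes in M[S, t] for t ∈ {}; since epsilon ∈ FIRST, also for every t ∈ FOLLOW(S) = {x}.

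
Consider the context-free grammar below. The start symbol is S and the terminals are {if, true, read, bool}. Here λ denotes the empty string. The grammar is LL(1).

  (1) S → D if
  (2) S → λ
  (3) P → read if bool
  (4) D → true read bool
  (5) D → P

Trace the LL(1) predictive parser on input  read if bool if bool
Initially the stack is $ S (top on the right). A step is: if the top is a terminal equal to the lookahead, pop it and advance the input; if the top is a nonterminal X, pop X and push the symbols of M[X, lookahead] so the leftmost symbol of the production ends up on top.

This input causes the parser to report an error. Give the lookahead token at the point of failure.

bool

     Stack              Input                   Action
  1  $ S                read if bool if bool $  expand S → D if
  2  $ if D             read if bool if bool $  expand D → P
  3  $ if P             read if bool if bool $  expand P → read if bool
  4  $ if bool if read  read if bool if bool $  match read
  5  $ if bool if       if bool if bool $       match if
  6  $ if bool          bool if bool $          match bool
  7  $ if               if bool $               match if
  8  $                  bool $                  error: stack empty but input remains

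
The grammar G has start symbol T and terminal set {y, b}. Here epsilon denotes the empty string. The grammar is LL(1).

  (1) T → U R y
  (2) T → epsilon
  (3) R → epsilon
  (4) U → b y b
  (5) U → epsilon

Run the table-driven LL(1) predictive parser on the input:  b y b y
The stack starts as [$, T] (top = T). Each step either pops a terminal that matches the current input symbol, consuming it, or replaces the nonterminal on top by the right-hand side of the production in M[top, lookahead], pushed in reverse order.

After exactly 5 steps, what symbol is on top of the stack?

step 1: stack=$ T  input=b y b y $  — expand T → U R y
step 2: stack=$ y R U  input=b y b y $  — expand U → b y b
step 3: stack=$ y R b y b  input=b y b y $  — match b
step 4: stack=$ y R b y  input=y b y $  — match y
step 5: stack=$ y R b  input=b y $  — match b
Stack after step 5: $ y R (top = R).

R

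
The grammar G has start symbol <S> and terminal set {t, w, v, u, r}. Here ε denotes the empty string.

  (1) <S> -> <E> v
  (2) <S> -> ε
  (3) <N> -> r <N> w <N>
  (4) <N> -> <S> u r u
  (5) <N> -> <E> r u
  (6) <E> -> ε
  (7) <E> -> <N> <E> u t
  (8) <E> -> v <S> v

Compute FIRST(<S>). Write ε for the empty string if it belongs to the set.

FIRST(<S>) = {ε, r, u, v}  (via <E> v)
FIRST(<N>) = {r, u, v}  (via <S> u r u, <E> r u)
FIRST(<E>) = {ε, r, u, v}  (via <N> <E> u t)

{ε, r, u, v}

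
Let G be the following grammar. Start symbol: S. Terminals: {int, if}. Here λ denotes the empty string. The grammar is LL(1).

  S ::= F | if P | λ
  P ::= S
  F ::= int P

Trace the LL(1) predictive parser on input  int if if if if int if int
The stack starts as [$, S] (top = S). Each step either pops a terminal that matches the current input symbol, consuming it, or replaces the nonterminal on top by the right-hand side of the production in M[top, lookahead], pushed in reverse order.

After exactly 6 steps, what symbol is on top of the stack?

P

step 1: stack=$ S  input=int if if if if int if int $  — expand S ::= F
step 2: stack=$ F  input=int if if if if int if int $  — expand F ::= int P
step 3: stack=$ P int  input=int if if if if int if int $  — match int
step 4: stack=$ P  input=if if if if int if int $  — expand P ::= S
step 5: stack=$ S  input=if if if if int if int $  — expand S ::= if P
step 6: stack=$ P if  input=if if if if int if int $  — match if
Stack after step 6: $ P (top = P).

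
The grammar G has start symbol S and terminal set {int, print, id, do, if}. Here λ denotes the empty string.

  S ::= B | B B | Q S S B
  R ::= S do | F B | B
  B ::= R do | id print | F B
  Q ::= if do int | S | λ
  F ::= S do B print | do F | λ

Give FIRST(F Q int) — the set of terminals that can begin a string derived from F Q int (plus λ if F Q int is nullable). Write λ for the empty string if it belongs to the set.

FIRST(S) = {do, id, if}  (via B, B B, Q S S B)
FIRST(Q) = {λ, do, id, if}  (via S)
FIRST(F) = {λ, do, id, if}  (via S do B print)
FIRST(R) = {do, id, if}  (via S do, F B, B)
FIRST(B) = {do, id, if}  (via R do, F B)
FIRST(F Q int): take FIRST of each symbol in turn, carrying on past any symbol whose FIRST contains λ; result {do, id, if, int}.

{do, id, if, int}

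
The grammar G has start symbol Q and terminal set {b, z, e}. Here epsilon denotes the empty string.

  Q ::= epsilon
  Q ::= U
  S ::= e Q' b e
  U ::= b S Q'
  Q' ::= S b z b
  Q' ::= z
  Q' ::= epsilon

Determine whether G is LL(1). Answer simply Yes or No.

Yes

FIRST(Q) = {epsilon, b}
FIRST(S) = {e}
FIRST(U) = {b}
FIRST(Q') = {epsilon, e, z}
FOLLOW(Q) = {$}
FOLLOW(S) = {$, b, e, z}
FOLLOW(U) = {$}
FOLLOW(Q') = {$, b}
Each cell of M receives at most one production.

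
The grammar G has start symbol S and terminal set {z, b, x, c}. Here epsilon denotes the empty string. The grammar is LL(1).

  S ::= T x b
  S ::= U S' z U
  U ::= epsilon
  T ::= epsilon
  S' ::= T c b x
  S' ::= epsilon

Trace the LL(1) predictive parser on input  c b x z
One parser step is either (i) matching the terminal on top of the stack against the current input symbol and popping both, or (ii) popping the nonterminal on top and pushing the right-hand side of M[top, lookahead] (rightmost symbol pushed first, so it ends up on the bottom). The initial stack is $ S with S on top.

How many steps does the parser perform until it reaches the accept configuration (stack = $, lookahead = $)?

     Stack          Input      Action
  1  $ S            c b x z $  expand S ::= U S' z U
  2  $ U z S' U     c b x z $  expand U ::= epsilon
  3  $ U z S'       c b x z $  expand S' ::= T c b x
  4  $ U z x b c T  c b x z $  expand T ::= epsilon
  5  $ U z x b c    c b x z $  match c
  6  $ U z x b      b x z $    match b
  7  $ U z x        x z $      match x
  8  $ U z          z $        match z
  9  $ U            $          expand U ::= epsilon
Accept reached after 9 steps.

9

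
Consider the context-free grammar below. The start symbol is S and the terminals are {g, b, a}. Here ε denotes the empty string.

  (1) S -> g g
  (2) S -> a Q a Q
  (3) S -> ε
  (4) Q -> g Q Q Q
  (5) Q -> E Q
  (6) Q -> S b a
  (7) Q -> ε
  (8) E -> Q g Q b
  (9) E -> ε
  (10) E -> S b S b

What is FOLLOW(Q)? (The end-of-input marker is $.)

{$, a, b, g}

FIRST(S) = {ε, a, g}
FIRST(Q) = {ε, a, b, g}  (via E Q, S b a)
FIRST(E) = {ε, a, b, g}  (via Q g Q b, S b S b)
FOLLOW(S) includes $ since S is the start symbol.
FOLLOW(S): in Q->S b a, S is followed by b a with FIRST {b}; in E->S b S b (occurrence 1), S is followed by b S b with FIRST {b}; in E->S b S b (occurrence 2), S is followed by b with FIRST {b}. Thus FOLLOW(S) = {$, b}.
FOLLOW(Q): in S->a Q a Q (occurrence 1), Q is followed by a Q with FIRST {a}; in S->a Q a Q (occurrence 2), the suffix after Q is empty, so FOLLOW(Q) ⊇ FOLLOW(S) = {$, b}; in Q->g Q Q Q (occurrence 1), Q is followed by Q Q with FIRST {ε, a, b, g}; in Q->g Q Q Q (occurrence 1), the suffix after Q is nullable (adds nothing new); in Q->g Q Q Q (occurrence 2), Q is followed by Q with FIRST {ε, a, b, g}; in Q->g Q Q Q (occurrence 2), the suffix after Q is nullable (adds nothing new); in Q->g Q Q Q (occurrence 3), the suffix after Q is empty (adds nothing new); in Q->E Q, the suffix after Q is empty (adds nothing new); in E->Q g Q b (occurrence 1), Q is followed by g Q b with FIRST {g}; in E->Q g Q b (occurrence 2), Q is followed by b with FIRST {b}. Thus FOLLOW(Q) = {$, a, b, g}.
FOLLOW(E): in Q->E Q, E is followed by Q with FIRST {ε, a, b, g}; in Q->E Q, the suffix after E is nullable, so FOLLOW(E) ⊇ FOLLOW(Q) = {$, a, b, g}. Thus FOLLOW(E) = {$, a, b, g}.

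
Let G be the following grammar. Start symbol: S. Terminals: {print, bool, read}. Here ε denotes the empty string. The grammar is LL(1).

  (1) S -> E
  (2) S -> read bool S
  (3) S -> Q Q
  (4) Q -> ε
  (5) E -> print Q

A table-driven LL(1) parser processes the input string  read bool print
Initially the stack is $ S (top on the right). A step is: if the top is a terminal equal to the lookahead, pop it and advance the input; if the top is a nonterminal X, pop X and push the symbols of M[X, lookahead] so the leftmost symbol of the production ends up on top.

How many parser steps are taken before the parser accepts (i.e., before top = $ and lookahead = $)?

7

step 1: stack=$ S  input=read bool print $  — expand S -> read bool S
step 2: stack=$ S bool read  input=read bool print $  — match read
step 3: stack=$ S bool  input=bool print $  — match bool
step 4: stack=$ S  input=print $  — expand S -> E
step 5: stack=$ E  input=print $  — expand E -> print Q
step 6: stack=$ Q print  input=print $  — match print
step 7: stack=$ Q  input=$  — expand Q -> ε
Accept reached after 7 steps.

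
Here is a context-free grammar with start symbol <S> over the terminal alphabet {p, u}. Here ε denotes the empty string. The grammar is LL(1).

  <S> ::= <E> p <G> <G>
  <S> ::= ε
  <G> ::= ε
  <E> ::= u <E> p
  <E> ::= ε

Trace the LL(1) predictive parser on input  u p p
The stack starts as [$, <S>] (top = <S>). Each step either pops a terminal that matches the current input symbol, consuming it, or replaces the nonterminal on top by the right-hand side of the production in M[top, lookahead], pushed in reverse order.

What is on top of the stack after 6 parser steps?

     Stack                Input    Action
  1  $ <S>                u p p $  expand <S> ::= <E> p <G> <G>
  2  $ <G> <G> p <E>      u p p $  expand <E> ::= u <E> p
  3  $ <G> <G> p p <E> u  u p p $  match u
  4  $ <G> <G> p p <E>    p p $    expand <E> ::= ε
  5  $ <G> <G> p p        p p $    match p
  6  $ <G> <G> p          p $      match p
Stack after step 6: $ <G> <G> (top = <G>).

<G>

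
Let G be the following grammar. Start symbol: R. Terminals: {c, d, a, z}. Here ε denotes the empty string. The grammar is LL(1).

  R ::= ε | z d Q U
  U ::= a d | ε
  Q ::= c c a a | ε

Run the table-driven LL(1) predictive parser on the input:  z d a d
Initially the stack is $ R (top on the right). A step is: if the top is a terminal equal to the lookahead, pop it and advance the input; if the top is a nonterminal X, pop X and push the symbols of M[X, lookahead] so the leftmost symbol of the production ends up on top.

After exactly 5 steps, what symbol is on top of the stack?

a

step 1: stack=$ R  input=z d a d $  — expand R ::= z d Q U
step 2: stack=$ U Q d z  input=z d a d $  — match z
step 3: stack=$ U Q d  input=d a d $  — match d
step 4: stack=$ U Q  input=a d $  — expand Q ::= ε
step 5: stack=$ U  input=a d $  — expand U ::= a d
Stack after step 5: $ d a (top = a).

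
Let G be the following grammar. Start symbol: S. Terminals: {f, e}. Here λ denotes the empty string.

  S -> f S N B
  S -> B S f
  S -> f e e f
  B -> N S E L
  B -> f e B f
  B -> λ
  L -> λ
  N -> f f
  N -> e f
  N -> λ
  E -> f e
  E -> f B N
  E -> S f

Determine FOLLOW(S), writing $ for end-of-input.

FIRST(L): from L->λ we get {λ}. So FIRST(L) = {λ}.
FIRST(N): from N->f f we get {f}; from N->e f we get {e}; from N->λ we get {λ}. So FIRST(N) = {λ, e, f}.
FIRST(S): from S->f S N B we get {f}; from S->B S f we get {e, f}; from S->f e e f we get {f}. So FIRST(S) = {e, f}.
FIRST(B): from B->N S E L we get {e, f}; from B->f e B f we get {f}; from B->λ we get {λ}. So FIRST(B) = {λ, e, f}.
FIRST(E): from E->f e we get {f}; from E->f B N we get {f}; from E->S f we get {e, f}. So FIRST(E) = {e, f}.
FOLLOW(S) includes $ since S is the start symbol.
FOLLOW(S): in S->f S N B, S is followed by N B with FIRST {λ, e, f}; in S->f S N B, the suffix after S is nullable (adds nothing new); in S->B S f, S is followed by f with FIRST {f}; in B->N S E L, S is followed by E L with FIRST {e, f}; in E->S f, S is followed by f with FIRST {f}. Thus FOLLOW(S) = {$, e, f}.
FOLLOW(B): in S->f S N B, the suffix after B is empty, so FOLLOW(B) ⊇ FOLLOW(S) = {$, e, f}; in S->B S f, B is followed by S f with FIRST {e, f}; in B->f e B f, B is followed by f with FIRST {f}; in E->f B N, B is followed by N with FIRST {λ, e, f}; in E->f B N, the suffix after B is nullable, so FOLLOW(B) ⊇ FOLLOW(E) = {$, e, f}. Thus FOLLOW(B) = {$, e, f}.
FOLLOW(L): in B->N S E L, the suffix after L is empty, so FOLLOW(L) ⊇ FOLLOW(B) = {$, e, f}. Thus FOLLOW(L) = {$, e, f}.
FOLLOW(E): in B->N S E L, E is followed by L with FIRST {λ}; in B->N S E L, the suffix after E is nullable, so FOLLOW(E) ⊇ FOLLOW(B) = {$, e, f}. Thus FOLLOW(E) = {$, e, f}.
FOLLOW(N): in S->f S N B, N is followed by B with FIRST {λ, e, f}; in S->f S N B, the suffix after N is nullable, so FOLLOW(N) ⊇ FOLLOW(S) = {$, e, f}; in B->N S E L, N is followed by S E L with FIRST {e, f}; in E->f B N, the suffix after N is empty, so FOLLOW(N) ⊇ FOLLOW(E) = {$, e, f}. Thus FOLLOW(N) = {$, e, f}.

{$, e, f}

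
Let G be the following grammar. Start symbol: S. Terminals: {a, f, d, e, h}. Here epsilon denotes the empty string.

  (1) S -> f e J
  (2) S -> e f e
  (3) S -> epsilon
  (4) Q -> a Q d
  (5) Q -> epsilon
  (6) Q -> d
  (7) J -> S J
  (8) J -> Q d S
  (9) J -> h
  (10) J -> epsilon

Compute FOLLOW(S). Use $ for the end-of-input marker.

FIRST(S) = {epsilon, e, f}
FIRST(Q) = {epsilon, a, d}
FIRST(J) = {epsilon, a, d, e, f, h}  (via S J, Q d S)
FOLLOW(S) includes $ since S is the start symbol.
FOLLOW(Q): in Q->a Q d, Q is followed by d with FIRST {d}; in J->Q d S, Q is followed by d S with FIRST {d}. Thus FOLLOW(Q) = {d}.
FOLLOW(S): in J->S J, S is followed by J with FIRST {epsilon, a, d, e, f, h}; in J->S J, the suffix after S is nullable, so FOLLOW(S) ⊇ FOLLOW(J) = {$, a, d, e, f, h}; in J->Q d S, the suffix after S is empty, so FOLLOW(S) ⊇ FOLLOW(J) = {$, a, d, e, f, h}. Thus FOLLOW(S) = {$, a, d, e, f, h}.
FOLLOW(J): in S->f e J, the suffix after J is empty, so FOLLOW(J) ⊇ FOLLOW(S) = {$, a, d, e, f, h}; in J->S J, the suffix after J is empty (adds nothing new). Thus FOLLOW(J) = {$, a, d, e, f, h}.

{$, a, d, e, f, h}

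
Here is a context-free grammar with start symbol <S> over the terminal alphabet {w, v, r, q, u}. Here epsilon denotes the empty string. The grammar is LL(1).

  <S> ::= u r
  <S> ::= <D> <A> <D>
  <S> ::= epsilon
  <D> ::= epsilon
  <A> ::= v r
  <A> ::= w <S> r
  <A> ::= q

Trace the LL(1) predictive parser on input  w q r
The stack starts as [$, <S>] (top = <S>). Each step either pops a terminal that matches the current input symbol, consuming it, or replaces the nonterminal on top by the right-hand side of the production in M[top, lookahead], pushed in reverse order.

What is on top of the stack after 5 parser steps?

<D>

step 1: stack=$ <S>  input=w q r $  — expand <S> ::= <D> <A> <D>
step 2: stack=$ <D> <A> <D>  input=w q r $  — expand <D> ::= epsilon
step 3: stack=$ <D> <A>  input=w q r $  — expand <A> ::= w <S> r
step 4: stack=$ <D> r <S> w  input=w q r $  — match w
step 5: stack=$ <D> r <S>  input=q r $  — expand <S> ::= <D> <A> <D>
Stack after step 5: $ <D> r <D> <A> <D> (top = <D>).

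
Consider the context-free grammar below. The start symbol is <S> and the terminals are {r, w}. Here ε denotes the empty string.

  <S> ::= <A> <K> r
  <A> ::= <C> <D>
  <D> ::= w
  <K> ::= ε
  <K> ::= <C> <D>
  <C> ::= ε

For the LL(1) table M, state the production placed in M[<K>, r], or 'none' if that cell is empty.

FIRST(<D>): from <D>::=w we get {w}. So FIRST(<D>) = {w}.
FIRST(<C>): from <C>::=ε we get {ε}. So FIRST(<C>) = {ε}.
FIRST(<A>): from <A>::=<C> <D> we get {w}. So FIRST(<A>) = {w}.
FIRST(<K>): from <K>::=ε we get {ε}; from <K>::=<C> <D> we get {w}. So FIRST(<K>) = {ε, w}.
FIRST(<S>): from <S>::=<A> <K> r we get {w}. So FIRST(<S>) = {w}.
FOLLOW(<S>) includes $ since <S> is the start symbol.
FOLLOW(<K>): in <S>::=<A> <K> r, <K> is followed by r with FIRST {r}. Thus FOLLOW(<K>) = {r}.
For <K> ::= ε: FIRST(ε) = {ε}, so it goes in M[<K>, t] for t ∈ {}; since ε ∈ FIRST, also for every t ∈ FOLLOW(<K>) = {r}.
For <K> ::= <C> <D>: FIRST(<C> <D>) = {w}, so it goes in M[<K>, t] for t ∈ {w}.

<K> ::= ε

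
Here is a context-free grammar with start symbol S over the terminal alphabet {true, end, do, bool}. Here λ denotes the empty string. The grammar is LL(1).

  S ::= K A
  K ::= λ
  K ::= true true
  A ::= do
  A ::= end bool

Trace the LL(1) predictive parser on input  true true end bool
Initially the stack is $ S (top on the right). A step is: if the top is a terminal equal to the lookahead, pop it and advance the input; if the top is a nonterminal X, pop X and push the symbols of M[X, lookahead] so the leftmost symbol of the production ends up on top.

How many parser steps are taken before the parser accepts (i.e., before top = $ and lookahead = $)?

step 1: stack=$ S  input=true true end bool $  — expand S ::= K A
step 2: stack=$ A K  input=true true end bool $  — expand K ::= true true
step 3: stack=$ A true true  input=true true end bool $  — match true
step 4: stack=$ A true  input=true end bool $  — match true
step 5: stack=$ A  input=end bool $  — expand A ::= end bool
step 6: stack=$ bool end  input=end bool $  — match end
step 7: stack=$ bool  input=bool $  — match bool
Accept reached after 7 steps.

7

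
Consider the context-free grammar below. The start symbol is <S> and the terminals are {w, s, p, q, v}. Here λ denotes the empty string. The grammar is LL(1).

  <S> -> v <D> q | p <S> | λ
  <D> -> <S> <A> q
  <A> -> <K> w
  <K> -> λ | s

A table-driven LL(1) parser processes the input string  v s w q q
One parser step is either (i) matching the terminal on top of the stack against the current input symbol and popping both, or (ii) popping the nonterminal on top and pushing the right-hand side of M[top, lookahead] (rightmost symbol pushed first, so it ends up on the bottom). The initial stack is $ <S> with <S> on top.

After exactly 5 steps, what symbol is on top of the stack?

     Stack          Input        Action
  1  $ <S>          v s w q q $  expand <S> -> v <D> q
  2  $ q <D> v      v s w q q $  match v
  3  $ q <D>        s w q q $    expand <D> -> <S> <A> q
  4  $ q q <A> <S>  s w q q $    expand <S> -> λ
  5  $ q q <A>      s w q q $    expand <A> -> <K> w
Stack after step 5: $ q q w <K> (top = <K>).

<K>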